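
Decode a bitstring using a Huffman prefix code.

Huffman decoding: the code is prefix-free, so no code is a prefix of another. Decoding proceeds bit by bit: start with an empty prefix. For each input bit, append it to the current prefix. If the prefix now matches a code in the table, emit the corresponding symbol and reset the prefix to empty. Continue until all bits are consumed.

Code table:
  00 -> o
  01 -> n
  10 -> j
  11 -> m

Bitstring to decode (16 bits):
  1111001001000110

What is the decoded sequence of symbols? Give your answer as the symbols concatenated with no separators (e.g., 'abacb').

Bit 0: prefix='1' (no match yet)
Bit 1: prefix='11' -> emit 'm', reset
Bit 2: prefix='1' (no match yet)
Bit 3: prefix='11' -> emit 'm', reset
Bit 4: prefix='0' (no match yet)
Bit 5: prefix='00' -> emit 'o', reset
Bit 6: prefix='1' (no match yet)
Bit 7: prefix='10' -> emit 'j', reset
Bit 8: prefix='0' (no match yet)
Bit 9: prefix='01' -> emit 'n', reset
Bit 10: prefix='0' (no match yet)
Bit 11: prefix='00' -> emit 'o', reset
Bit 12: prefix='0' (no match yet)
Bit 13: prefix='01' -> emit 'n', reset
Bit 14: prefix='1' (no match yet)
Bit 15: prefix='10' -> emit 'j', reset

Answer: mmojnonj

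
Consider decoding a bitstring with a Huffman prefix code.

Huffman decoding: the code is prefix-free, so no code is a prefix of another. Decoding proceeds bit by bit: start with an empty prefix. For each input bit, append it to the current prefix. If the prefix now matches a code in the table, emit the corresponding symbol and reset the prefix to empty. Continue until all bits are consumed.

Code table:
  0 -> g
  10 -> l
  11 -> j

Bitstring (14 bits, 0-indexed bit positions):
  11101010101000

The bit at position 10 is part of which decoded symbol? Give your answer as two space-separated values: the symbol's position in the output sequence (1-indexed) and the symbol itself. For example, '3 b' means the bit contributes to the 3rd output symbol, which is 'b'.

Answer: 6 l

Derivation:
Bit 0: prefix='1' (no match yet)
Bit 1: prefix='11' -> emit 'j', reset
Bit 2: prefix='1' (no match yet)
Bit 3: prefix='10' -> emit 'l', reset
Bit 4: prefix='1' (no match yet)
Bit 5: prefix='10' -> emit 'l', reset
Bit 6: prefix='1' (no match yet)
Bit 7: prefix='10' -> emit 'l', reset
Bit 8: prefix='1' (no match yet)
Bit 9: prefix='10' -> emit 'l', reset
Bit 10: prefix='1' (no match yet)
Bit 11: prefix='10' -> emit 'l', reset
Bit 12: prefix='0' -> emit 'g', reset
Bit 13: prefix='0' -> emit 'g', reset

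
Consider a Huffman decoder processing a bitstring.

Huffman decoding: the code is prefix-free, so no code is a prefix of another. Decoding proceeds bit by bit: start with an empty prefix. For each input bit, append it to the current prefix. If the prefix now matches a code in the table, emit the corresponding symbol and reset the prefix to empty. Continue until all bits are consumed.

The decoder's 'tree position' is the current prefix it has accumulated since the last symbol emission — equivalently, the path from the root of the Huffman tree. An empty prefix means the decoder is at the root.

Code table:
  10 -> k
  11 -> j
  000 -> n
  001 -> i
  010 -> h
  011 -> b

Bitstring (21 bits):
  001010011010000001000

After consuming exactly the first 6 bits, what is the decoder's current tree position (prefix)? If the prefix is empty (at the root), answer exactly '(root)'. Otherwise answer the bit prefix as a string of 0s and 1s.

Answer: (root)

Derivation:
Bit 0: prefix='0' (no match yet)
Bit 1: prefix='00' (no match yet)
Bit 2: prefix='001' -> emit 'i', reset
Bit 3: prefix='0' (no match yet)
Bit 4: prefix='01' (no match yet)
Bit 5: prefix='010' -> emit 'h', reset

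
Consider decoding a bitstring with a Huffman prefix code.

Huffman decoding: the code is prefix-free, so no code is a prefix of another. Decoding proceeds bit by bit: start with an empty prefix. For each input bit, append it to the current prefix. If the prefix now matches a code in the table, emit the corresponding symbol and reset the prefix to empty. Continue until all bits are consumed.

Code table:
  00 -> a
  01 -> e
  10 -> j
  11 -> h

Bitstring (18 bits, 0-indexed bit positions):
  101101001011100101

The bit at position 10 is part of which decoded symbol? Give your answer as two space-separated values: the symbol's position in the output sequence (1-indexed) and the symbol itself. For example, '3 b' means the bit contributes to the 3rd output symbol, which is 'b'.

Bit 0: prefix='1' (no match yet)
Bit 1: prefix='10' -> emit 'j', reset
Bit 2: prefix='1' (no match yet)
Bit 3: prefix='11' -> emit 'h', reset
Bit 4: prefix='0' (no match yet)
Bit 5: prefix='01' -> emit 'e', reset
Bit 6: prefix='0' (no match yet)
Bit 7: prefix='00' -> emit 'a', reset
Bit 8: prefix='1' (no match yet)
Bit 9: prefix='10' -> emit 'j', reset
Bit 10: prefix='1' (no match yet)
Bit 11: prefix='11' -> emit 'h', reset
Bit 12: prefix='1' (no match yet)
Bit 13: prefix='10' -> emit 'j', reset
Bit 14: prefix='0' (no match yet)

Answer: 6 h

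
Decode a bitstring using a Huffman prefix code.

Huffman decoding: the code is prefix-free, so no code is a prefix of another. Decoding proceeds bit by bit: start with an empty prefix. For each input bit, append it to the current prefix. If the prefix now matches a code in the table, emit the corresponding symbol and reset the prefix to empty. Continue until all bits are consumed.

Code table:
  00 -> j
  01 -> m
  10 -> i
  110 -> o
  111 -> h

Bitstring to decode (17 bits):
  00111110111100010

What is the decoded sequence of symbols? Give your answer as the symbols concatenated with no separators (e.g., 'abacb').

Bit 0: prefix='0' (no match yet)
Bit 1: prefix='00' -> emit 'j', reset
Bit 2: prefix='1' (no match yet)
Bit 3: prefix='11' (no match yet)
Bit 4: prefix='111' -> emit 'h', reset
Bit 5: prefix='1' (no match yet)
Bit 6: prefix='11' (no match yet)
Bit 7: prefix='110' -> emit 'o', reset
Bit 8: prefix='1' (no match yet)
Bit 9: prefix='11' (no match yet)
Bit 10: prefix='111' -> emit 'h', reset
Bit 11: prefix='1' (no match yet)
Bit 12: prefix='10' -> emit 'i', reset
Bit 13: prefix='0' (no match yet)
Bit 14: prefix='00' -> emit 'j', reset
Bit 15: prefix='1' (no match yet)
Bit 16: prefix='10' -> emit 'i', reset

Answer: jhohiji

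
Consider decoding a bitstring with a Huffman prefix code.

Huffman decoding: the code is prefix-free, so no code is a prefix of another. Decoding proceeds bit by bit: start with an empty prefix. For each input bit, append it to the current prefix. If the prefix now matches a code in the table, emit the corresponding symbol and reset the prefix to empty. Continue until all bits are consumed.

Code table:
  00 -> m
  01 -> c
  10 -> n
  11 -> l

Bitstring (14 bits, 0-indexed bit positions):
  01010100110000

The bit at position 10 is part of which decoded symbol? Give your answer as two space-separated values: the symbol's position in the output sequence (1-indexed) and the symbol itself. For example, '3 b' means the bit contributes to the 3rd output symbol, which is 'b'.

Bit 0: prefix='0' (no match yet)
Bit 1: prefix='01' -> emit 'c', reset
Bit 2: prefix='0' (no match yet)
Bit 3: prefix='01' -> emit 'c', reset
Bit 4: prefix='0' (no match yet)
Bit 5: prefix='01' -> emit 'c', reset
Bit 6: prefix='0' (no match yet)
Bit 7: prefix='00' -> emit 'm', reset
Bit 8: prefix='1' (no match yet)
Bit 9: prefix='11' -> emit 'l', reset
Bit 10: prefix='0' (no match yet)
Bit 11: prefix='00' -> emit 'm', reset
Bit 12: prefix='0' (no match yet)
Bit 13: prefix='00' -> emit 'm', reset

Answer: 6 m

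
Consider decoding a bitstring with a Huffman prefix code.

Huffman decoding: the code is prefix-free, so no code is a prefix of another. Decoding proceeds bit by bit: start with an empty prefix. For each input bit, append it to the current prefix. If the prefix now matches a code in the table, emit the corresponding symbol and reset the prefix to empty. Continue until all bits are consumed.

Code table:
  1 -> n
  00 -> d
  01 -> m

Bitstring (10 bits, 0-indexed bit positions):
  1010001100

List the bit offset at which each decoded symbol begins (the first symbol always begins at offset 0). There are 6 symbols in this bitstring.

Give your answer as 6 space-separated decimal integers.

Answer: 0 1 3 5 7 8

Derivation:
Bit 0: prefix='1' -> emit 'n', reset
Bit 1: prefix='0' (no match yet)
Bit 2: prefix='01' -> emit 'm', reset
Bit 3: prefix='0' (no match yet)
Bit 4: prefix='00' -> emit 'd', reset
Bit 5: prefix='0' (no match yet)
Bit 6: prefix='01' -> emit 'm', reset
Bit 7: prefix='1' -> emit 'n', reset
Bit 8: prefix='0' (no match yet)
Bit 9: prefix='00' -> emit 'd', reset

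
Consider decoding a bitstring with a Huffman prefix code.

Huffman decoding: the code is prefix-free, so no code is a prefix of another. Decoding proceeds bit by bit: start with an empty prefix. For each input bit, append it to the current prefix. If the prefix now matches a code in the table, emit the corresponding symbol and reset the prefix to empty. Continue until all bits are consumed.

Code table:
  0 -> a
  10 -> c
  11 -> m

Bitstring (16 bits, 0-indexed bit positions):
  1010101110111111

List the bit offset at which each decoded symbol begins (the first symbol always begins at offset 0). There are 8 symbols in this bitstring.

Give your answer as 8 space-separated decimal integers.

Bit 0: prefix='1' (no match yet)
Bit 1: prefix='10' -> emit 'c', reset
Bit 2: prefix='1' (no match yet)
Bit 3: prefix='10' -> emit 'c', reset
Bit 4: prefix='1' (no match yet)
Bit 5: prefix='10' -> emit 'c', reset
Bit 6: prefix='1' (no match yet)
Bit 7: prefix='11' -> emit 'm', reset
Bit 8: prefix='1' (no match yet)
Bit 9: prefix='10' -> emit 'c', reset
Bit 10: prefix='1' (no match yet)
Bit 11: prefix='11' -> emit 'm', reset
Bit 12: prefix='1' (no match yet)
Bit 13: prefix='11' -> emit 'm', reset
Bit 14: prefix='1' (no match yet)
Bit 15: prefix='11' -> emit 'm', reset

Answer: 0 2 4 6 8 10 12 14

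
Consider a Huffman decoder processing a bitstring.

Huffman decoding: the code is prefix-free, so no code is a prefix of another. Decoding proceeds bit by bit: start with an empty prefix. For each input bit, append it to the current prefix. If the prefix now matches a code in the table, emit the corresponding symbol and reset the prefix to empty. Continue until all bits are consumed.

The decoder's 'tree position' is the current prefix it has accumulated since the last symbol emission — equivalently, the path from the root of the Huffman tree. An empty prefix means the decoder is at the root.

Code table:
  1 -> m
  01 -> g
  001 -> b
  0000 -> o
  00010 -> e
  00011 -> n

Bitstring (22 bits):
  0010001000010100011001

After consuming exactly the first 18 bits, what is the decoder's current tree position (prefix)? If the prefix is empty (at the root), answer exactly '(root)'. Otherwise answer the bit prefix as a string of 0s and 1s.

Answer: 0001

Derivation:
Bit 0: prefix='0' (no match yet)
Bit 1: prefix='00' (no match yet)
Bit 2: prefix='001' -> emit 'b', reset
Bit 3: prefix='0' (no match yet)
Bit 4: prefix='00' (no match yet)
Bit 5: prefix='000' (no match yet)
Bit 6: prefix='0001' (no match yet)
Bit 7: prefix='00010' -> emit 'e', reset
Bit 8: prefix='0' (no match yet)
Bit 9: prefix='00' (no match yet)
Bit 10: prefix='000' (no match yet)
Bit 11: prefix='0001' (no match yet)
Bit 12: prefix='00010' -> emit 'e', reset
Bit 13: prefix='1' -> emit 'm', reset
Bit 14: prefix='0' (no match yet)
Bit 15: prefix='00' (no match yet)
Bit 16: prefix='000' (no match yet)
Bit 17: prefix='0001' (no match yet)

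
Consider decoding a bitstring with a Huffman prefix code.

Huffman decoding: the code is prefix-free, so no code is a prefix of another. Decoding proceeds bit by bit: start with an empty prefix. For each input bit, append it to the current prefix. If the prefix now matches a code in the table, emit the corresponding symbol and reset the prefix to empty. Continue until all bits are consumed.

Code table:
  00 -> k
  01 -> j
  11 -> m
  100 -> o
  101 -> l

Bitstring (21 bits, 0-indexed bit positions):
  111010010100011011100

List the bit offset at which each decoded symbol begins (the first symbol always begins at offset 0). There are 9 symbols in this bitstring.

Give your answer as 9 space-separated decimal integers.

Bit 0: prefix='1' (no match yet)
Bit 1: prefix='11' -> emit 'm', reset
Bit 2: prefix='1' (no match yet)
Bit 3: prefix='10' (no match yet)
Bit 4: prefix='101' -> emit 'l', reset
Bit 5: prefix='0' (no match yet)
Bit 6: prefix='00' -> emit 'k', reset
Bit 7: prefix='1' (no match yet)
Bit 8: prefix='10' (no match yet)
Bit 9: prefix='101' -> emit 'l', reset
Bit 10: prefix='0' (no match yet)
Bit 11: prefix='00' -> emit 'k', reset
Bit 12: prefix='0' (no match yet)
Bit 13: prefix='01' -> emit 'j', reset
Bit 14: prefix='1' (no match yet)
Bit 15: prefix='10' (no match yet)
Bit 16: prefix='101' -> emit 'l', reset
Bit 17: prefix='1' (no match yet)
Bit 18: prefix='11' -> emit 'm', reset
Bit 19: prefix='0' (no match yet)
Bit 20: prefix='00' -> emit 'k', reset

Answer: 0 2 5 7 10 12 14 17 19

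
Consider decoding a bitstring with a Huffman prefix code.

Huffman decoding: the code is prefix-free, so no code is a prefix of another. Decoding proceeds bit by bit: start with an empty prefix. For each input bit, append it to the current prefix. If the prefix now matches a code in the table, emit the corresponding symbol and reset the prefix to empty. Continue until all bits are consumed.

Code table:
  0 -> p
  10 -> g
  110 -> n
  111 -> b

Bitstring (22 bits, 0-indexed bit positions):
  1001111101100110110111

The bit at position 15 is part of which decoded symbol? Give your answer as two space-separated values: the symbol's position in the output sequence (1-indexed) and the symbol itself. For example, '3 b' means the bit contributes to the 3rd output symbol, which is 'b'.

Answer: 7 n

Derivation:
Bit 0: prefix='1' (no match yet)
Bit 1: prefix='10' -> emit 'g', reset
Bit 2: prefix='0' -> emit 'p', reset
Bit 3: prefix='1' (no match yet)
Bit 4: prefix='11' (no match yet)
Bit 5: prefix='111' -> emit 'b', reset
Bit 6: prefix='1' (no match yet)
Bit 7: prefix='11' (no match yet)
Bit 8: prefix='110' -> emit 'n', reset
Bit 9: prefix='1' (no match yet)
Bit 10: prefix='11' (no match yet)
Bit 11: prefix='110' -> emit 'n', reset
Bit 12: prefix='0' -> emit 'p', reset
Bit 13: prefix='1' (no match yet)
Bit 14: prefix='11' (no match yet)
Bit 15: prefix='110' -> emit 'n', reset
Bit 16: prefix='1' (no match yet)
Bit 17: prefix='11' (no match yet)
Bit 18: prefix='110' -> emit 'n', reset
Bit 19: prefix='1' (no match yet)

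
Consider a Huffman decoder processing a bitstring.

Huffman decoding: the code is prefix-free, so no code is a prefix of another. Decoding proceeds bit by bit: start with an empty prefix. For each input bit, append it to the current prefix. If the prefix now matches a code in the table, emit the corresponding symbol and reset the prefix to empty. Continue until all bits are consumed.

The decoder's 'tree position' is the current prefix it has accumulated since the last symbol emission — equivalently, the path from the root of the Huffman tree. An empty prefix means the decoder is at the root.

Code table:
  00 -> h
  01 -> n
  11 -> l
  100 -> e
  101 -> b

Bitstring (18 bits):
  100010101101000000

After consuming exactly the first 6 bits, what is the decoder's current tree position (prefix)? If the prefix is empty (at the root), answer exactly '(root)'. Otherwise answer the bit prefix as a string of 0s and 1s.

Bit 0: prefix='1' (no match yet)
Bit 1: prefix='10' (no match yet)
Bit 2: prefix='100' -> emit 'e', reset
Bit 3: prefix='0' (no match yet)
Bit 4: prefix='01' -> emit 'n', reset
Bit 5: prefix='0' (no match yet)

Answer: 0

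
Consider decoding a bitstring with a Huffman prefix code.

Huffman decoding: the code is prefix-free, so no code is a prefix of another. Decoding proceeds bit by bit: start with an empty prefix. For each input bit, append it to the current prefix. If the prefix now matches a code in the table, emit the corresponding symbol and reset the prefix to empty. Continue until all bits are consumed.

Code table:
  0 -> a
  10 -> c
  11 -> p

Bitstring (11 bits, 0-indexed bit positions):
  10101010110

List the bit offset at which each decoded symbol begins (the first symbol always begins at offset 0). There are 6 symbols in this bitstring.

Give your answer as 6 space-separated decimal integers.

Bit 0: prefix='1' (no match yet)
Bit 1: prefix='10' -> emit 'c', reset
Bit 2: prefix='1' (no match yet)
Bit 3: prefix='10' -> emit 'c', reset
Bit 4: prefix='1' (no match yet)
Bit 5: prefix='10' -> emit 'c', reset
Bit 6: prefix='1' (no match yet)
Bit 7: prefix='10' -> emit 'c', reset
Bit 8: prefix='1' (no match yet)
Bit 9: prefix='11' -> emit 'p', reset
Bit 10: prefix='0' -> emit 'a', reset

Answer: 0 2 4 6 8 10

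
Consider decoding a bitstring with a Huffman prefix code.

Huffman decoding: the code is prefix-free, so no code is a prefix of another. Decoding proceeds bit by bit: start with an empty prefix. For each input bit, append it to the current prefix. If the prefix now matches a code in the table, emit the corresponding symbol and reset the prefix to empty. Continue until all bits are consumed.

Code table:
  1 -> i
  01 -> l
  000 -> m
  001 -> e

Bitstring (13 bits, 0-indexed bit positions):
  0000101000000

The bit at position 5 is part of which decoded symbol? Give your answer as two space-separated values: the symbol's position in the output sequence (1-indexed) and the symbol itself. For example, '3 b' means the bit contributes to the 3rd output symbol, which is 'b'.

Answer: 3 l

Derivation:
Bit 0: prefix='0' (no match yet)
Bit 1: prefix='00' (no match yet)
Bit 2: prefix='000' -> emit 'm', reset
Bit 3: prefix='0' (no match yet)
Bit 4: prefix='01' -> emit 'l', reset
Bit 5: prefix='0' (no match yet)
Bit 6: prefix='01' -> emit 'l', reset
Bit 7: prefix='0' (no match yet)
Bit 8: prefix='00' (no match yet)
Bit 9: prefix='000' -> emit 'm', reset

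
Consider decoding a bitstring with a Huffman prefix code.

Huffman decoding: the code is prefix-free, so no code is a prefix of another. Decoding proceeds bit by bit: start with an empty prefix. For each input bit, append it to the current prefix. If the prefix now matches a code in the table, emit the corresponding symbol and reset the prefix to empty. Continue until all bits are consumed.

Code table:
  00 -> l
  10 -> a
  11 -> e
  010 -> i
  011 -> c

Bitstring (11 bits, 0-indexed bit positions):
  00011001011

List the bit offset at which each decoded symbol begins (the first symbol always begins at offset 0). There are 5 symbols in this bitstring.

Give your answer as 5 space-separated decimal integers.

Bit 0: prefix='0' (no match yet)
Bit 1: prefix='00' -> emit 'l', reset
Bit 2: prefix='0' (no match yet)
Bit 3: prefix='01' (no match yet)
Bit 4: prefix='011' -> emit 'c', reset
Bit 5: prefix='0' (no match yet)
Bit 6: prefix='00' -> emit 'l', reset
Bit 7: prefix='1' (no match yet)
Bit 8: prefix='10' -> emit 'a', reset
Bit 9: prefix='1' (no match yet)
Bit 10: prefix='11' -> emit 'e', reset

Answer: 0 2 5 7 9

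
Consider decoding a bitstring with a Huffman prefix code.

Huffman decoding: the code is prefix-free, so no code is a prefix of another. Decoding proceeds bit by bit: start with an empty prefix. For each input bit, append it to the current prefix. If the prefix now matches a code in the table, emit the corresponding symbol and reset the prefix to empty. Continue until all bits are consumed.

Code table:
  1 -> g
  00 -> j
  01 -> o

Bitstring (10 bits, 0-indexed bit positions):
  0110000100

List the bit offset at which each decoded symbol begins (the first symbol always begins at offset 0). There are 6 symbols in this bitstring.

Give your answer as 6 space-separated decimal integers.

Bit 0: prefix='0' (no match yet)
Bit 1: prefix='01' -> emit 'o', reset
Bit 2: prefix='1' -> emit 'g', reset
Bit 3: prefix='0' (no match yet)
Bit 4: prefix='00' -> emit 'j', reset
Bit 5: prefix='0' (no match yet)
Bit 6: prefix='00' -> emit 'j', reset
Bit 7: prefix='1' -> emit 'g', reset
Bit 8: prefix='0' (no match yet)
Bit 9: prefix='00' -> emit 'j', reset

Answer: 0 2 3 5 7 8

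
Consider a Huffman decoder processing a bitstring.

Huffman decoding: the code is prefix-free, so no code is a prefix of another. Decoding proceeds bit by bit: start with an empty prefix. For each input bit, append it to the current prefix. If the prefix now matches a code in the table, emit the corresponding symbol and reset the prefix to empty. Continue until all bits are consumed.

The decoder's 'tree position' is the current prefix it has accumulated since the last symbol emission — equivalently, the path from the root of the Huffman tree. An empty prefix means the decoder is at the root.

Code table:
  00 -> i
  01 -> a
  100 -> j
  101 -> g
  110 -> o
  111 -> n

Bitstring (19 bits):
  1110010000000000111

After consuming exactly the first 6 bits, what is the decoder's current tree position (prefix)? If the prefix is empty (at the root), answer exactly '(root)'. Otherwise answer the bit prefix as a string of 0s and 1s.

Bit 0: prefix='1' (no match yet)
Bit 1: prefix='11' (no match yet)
Bit 2: prefix='111' -> emit 'n', reset
Bit 3: prefix='0' (no match yet)
Bit 4: prefix='00' -> emit 'i', reset
Bit 5: prefix='1' (no match yet)

Answer: 1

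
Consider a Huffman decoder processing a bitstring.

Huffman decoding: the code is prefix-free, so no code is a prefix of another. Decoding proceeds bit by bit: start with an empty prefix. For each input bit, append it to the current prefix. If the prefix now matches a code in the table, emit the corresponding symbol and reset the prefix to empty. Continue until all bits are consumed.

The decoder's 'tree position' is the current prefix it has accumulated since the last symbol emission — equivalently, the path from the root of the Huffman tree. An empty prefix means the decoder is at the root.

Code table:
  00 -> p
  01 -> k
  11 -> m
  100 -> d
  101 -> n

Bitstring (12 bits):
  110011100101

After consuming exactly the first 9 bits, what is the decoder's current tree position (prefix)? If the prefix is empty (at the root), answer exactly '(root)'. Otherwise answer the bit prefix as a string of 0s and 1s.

Answer: (root)

Derivation:
Bit 0: prefix='1' (no match yet)
Bit 1: prefix='11' -> emit 'm', reset
Bit 2: prefix='0' (no match yet)
Bit 3: prefix='00' -> emit 'p', reset
Bit 4: prefix='1' (no match yet)
Bit 5: prefix='11' -> emit 'm', reset
Bit 6: prefix='1' (no match yet)
Bit 7: prefix='10' (no match yet)
Bit 8: prefix='100' -> emit 'd', reset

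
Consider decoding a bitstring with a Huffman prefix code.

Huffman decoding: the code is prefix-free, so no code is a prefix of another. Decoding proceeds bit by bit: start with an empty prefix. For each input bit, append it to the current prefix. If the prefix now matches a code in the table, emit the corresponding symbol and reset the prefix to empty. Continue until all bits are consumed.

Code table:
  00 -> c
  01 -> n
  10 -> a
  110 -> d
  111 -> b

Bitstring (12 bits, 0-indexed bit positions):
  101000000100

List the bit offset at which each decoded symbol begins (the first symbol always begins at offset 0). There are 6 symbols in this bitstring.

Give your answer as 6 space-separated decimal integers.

Answer: 0 2 4 6 8 10

Derivation:
Bit 0: prefix='1' (no match yet)
Bit 1: prefix='10' -> emit 'a', reset
Bit 2: prefix='1' (no match yet)
Bit 3: prefix='10' -> emit 'a', reset
Bit 4: prefix='0' (no match yet)
Bit 5: prefix='00' -> emit 'c', reset
Bit 6: prefix='0' (no match yet)
Bit 7: prefix='00' -> emit 'c', reset
Bit 8: prefix='0' (no match yet)
Bit 9: prefix='01' -> emit 'n', reset
Bit 10: prefix='0' (no match yet)
Bit 11: prefix='00' -> emit 'c', reset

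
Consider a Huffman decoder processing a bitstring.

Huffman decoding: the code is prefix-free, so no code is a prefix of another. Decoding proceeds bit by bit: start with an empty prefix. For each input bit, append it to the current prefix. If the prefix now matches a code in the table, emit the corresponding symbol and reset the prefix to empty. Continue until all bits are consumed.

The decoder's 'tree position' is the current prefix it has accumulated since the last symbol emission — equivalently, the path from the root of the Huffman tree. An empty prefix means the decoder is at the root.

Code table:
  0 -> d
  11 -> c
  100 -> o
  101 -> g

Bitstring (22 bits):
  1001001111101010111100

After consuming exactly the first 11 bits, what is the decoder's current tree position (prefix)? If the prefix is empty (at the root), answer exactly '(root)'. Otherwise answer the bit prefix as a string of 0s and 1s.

Answer: 1

Derivation:
Bit 0: prefix='1' (no match yet)
Bit 1: prefix='10' (no match yet)
Bit 2: prefix='100' -> emit 'o', reset
Bit 3: prefix='1' (no match yet)
Bit 4: prefix='10' (no match yet)
Bit 5: prefix='100' -> emit 'o', reset
Bit 6: prefix='1' (no match yet)
Bit 7: prefix='11' -> emit 'c', reset
Bit 8: prefix='1' (no match yet)
Bit 9: prefix='11' -> emit 'c', reset
Bit 10: prefix='1' (no match yet)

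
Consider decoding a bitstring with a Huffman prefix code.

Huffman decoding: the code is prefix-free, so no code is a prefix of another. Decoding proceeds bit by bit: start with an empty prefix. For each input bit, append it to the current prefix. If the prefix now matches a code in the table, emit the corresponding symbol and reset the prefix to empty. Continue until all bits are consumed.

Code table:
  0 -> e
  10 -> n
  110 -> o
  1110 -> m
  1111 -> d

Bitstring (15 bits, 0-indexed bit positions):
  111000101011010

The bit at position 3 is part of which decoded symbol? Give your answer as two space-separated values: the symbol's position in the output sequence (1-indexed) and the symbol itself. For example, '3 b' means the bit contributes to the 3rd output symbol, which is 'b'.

Answer: 1 m

Derivation:
Bit 0: prefix='1' (no match yet)
Bit 1: prefix='11' (no match yet)
Bit 2: prefix='111' (no match yet)
Bit 3: prefix='1110' -> emit 'm', reset
Bit 4: prefix='0' -> emit 'e', reset
Bit 5: prefix='0' -> emit 'e', reset
Bit 6: prefix='1' (no match yet)
Bit 7: prefix='10' -> emit 'n', reset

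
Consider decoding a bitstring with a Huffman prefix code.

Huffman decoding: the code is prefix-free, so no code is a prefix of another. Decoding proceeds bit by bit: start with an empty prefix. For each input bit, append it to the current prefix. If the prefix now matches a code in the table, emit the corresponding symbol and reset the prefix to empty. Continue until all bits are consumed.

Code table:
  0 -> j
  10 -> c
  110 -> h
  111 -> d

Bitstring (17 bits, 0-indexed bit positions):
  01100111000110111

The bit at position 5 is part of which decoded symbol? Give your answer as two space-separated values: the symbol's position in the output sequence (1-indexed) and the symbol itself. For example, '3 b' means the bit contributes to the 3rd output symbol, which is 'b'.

Bit 0: prefix='0' -> emit 'j', reset
Bit 1: prefix='1' (no match yet)
Bit 2: prefix='11' (no match yet)
Bit 3: prefix='110' -> emit 'h', reset
Bit 4: prefix='0' -> emit 'j', reset
Bit 5: prefix='1' (no match yet)
Bit 6: prefix='11' (no match yet)
Bit 7: prefix='111' -> emit 'd', reset
Bit 8: prefix='0' -> emit 'j', reset
Bit 9: prefix='0' -> emit 'j', reset

Answer: 4 d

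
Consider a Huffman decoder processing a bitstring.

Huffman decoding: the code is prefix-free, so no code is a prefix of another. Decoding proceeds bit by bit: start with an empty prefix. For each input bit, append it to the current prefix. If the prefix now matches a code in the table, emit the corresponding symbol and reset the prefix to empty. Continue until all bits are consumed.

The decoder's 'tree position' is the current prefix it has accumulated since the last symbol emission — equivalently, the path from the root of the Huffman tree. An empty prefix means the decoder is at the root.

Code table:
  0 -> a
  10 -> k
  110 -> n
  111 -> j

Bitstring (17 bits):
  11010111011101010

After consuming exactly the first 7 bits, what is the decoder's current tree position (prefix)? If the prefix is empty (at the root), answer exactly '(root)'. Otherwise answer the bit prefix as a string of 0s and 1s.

Answer: 11

Derivation:
Bit 0: prefix='1' (no match yet)
Bit 1: prefix='11' (no match yet)
Bit 2: prefix='110' -> emit 'n', reset
Bit 3: prefix='1' (no match yet)
Bit 4: prefix='10' -> emit 'k', reset
Bit 5: prefix='1' (no match yet)
Bit 6: prefix='11' (no match yet)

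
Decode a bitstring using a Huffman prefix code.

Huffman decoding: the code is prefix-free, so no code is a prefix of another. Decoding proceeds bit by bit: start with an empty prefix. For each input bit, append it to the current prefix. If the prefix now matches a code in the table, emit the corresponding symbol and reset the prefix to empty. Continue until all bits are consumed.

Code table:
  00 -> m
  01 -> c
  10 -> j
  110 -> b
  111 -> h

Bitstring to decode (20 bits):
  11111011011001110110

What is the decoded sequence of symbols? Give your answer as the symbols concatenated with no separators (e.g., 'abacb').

Bit 0: prefix='1' (no match yet)
Bit 1: prefix='11' (no match yet)
Bit 2: prefix='111' -> emit 'h', reset
Bit 3: prefix='1' (no match yet)
Bit 4: prefix='11' (no match yet)
Bit 5: prefix='110' -> emit 'b', reset
Bit 6: prefix='1' (no match yet)
Bit 7: prefix='11' (no match yet)
Bit 8: prefix='110' -> emit 'b', reset
Bit 9: prefix='1' (no match yet)
Bit 10: prefix='11' (no match yet)
Bit 11: prefix='110' -> emit 'b', reset
Bit 12: prefix='0' (no match yet)
Bit 13: prefix='01' -> emit 'c', reset
Bit 14: prefix='1' (no match yet)
Bit 15: prefix='11' (no match yet)
Bit 16: prefix='110' -> emit 'b', reset
Bit 17: prefix='1' (no match yet)
Bit 18: prefix='11' (no match yet)
Bit 19: prefix='110' -> emit 'b', reset

Answer: hbbbcbb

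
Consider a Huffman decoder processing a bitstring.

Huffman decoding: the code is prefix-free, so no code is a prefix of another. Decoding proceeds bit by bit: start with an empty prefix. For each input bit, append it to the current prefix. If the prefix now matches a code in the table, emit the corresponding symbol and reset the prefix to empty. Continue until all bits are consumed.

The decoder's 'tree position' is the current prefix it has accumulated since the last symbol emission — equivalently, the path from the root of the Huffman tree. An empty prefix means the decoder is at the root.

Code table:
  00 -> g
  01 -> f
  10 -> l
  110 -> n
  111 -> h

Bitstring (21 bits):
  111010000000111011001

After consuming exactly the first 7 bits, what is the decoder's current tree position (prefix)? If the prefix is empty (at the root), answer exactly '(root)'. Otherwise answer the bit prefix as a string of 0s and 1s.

Bit 0: prefix='1' (no match yet)
Bit 1: prefix='11' (no match yet)
Bit 2: prefix='111' -> emit 'h', reset
Bit 3: prefix='0' (no match yet)
Bit 4: prefix='01' -> emit 'f', reset
Bit 5: prefix='0' (no match yet)
Bit 6: prefix='00' -> emit 'g', reset

Answer: (root)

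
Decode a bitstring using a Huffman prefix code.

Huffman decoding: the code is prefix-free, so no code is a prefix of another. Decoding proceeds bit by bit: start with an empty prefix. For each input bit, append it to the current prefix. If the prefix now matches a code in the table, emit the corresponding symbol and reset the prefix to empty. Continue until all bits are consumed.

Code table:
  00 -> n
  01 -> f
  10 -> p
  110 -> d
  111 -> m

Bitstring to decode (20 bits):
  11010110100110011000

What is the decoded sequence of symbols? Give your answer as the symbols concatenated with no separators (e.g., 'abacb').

Answer: dpdpfpfpn

Derivation:
Bit 0: prefix='1' (no match yet)
Bit 1: prefix='11' (no match yet)
Bit 2: prefix='110' -> emit 'd', reset
Bit 3: prefix='1' (no match yet)
Bit 4: prefix='10' -> emit 'p', reset
Bit 5: prefix='1' (no match yet)
Bit 6: prefix='11' (no match yet)
Bit 7: prefix='110' -> emit 'd', reset
Bit 8: prefix='1' (no match yet)
Bit 9: prefix='10' -> emit 'p', reset
Bit 10: prefix='0' (no match yet)
Bit 11: prefix='01' -> emit 'f', reset
Bit 12: prefix='1' (no match yet)
Bit 13: prefix='10' -> emit 'p', reset
Bit 14: prefix='0' (no match yet)
Bit 15: prefix='01' -> emit 'f', reset
Bit 16: prefix='1' (no match yet)
Bit 17: prefix='10' -> emit 'p', reset
Bit 18: prefix='0' (no match yet)
Bit 19: prefix='00' -> emit 'n', reset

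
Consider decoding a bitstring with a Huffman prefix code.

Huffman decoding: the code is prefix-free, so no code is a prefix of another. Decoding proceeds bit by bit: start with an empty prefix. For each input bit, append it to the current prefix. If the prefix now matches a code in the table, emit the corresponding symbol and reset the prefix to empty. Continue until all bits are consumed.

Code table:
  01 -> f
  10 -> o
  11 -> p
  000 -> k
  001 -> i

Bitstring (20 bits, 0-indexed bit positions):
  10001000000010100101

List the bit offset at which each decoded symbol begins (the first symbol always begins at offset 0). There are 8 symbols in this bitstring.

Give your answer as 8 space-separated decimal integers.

Answer: 0 2 5 8 11 13 15 18

Derivation:
Bit 0: prefix='1' (no match yet)
Bit 1: prefix='10' -> emit 'o', reset
Bit 2: prefix='0' (no match yet)
Bit 3: prefix='00' (no match yet)
Bit 4: prefix='001' -> emit 'i', reset
Bit 5: prefix='0' (no match yet)
Bit 6: prefix='00' (no match yet)
Bit 7: prefix='000' -> emit 'k', reset
Bit 8: prefix='0' (no match yet)
Bit 9: prefix='00' (no match yet)
Bit 10: prefix='000' -> emit 'k', reset
Bit 11: prefix='0' (no match yet)
Bit 12: prefix='01' -> emit 'f', reset
Bit 13: prefix='0' (no match yet)
Bit 14: prefix='01' -> emit 'f', reset
Bit 15: prefix='0' (no match yet)
Bit 16: prefix='00' (no match yet)
Bit 17: prefix='001' -> emit 'i', reset
Bit 18: prefix='0' (no match yet)
Bit 19: prefix='01' -> emit 'f', reset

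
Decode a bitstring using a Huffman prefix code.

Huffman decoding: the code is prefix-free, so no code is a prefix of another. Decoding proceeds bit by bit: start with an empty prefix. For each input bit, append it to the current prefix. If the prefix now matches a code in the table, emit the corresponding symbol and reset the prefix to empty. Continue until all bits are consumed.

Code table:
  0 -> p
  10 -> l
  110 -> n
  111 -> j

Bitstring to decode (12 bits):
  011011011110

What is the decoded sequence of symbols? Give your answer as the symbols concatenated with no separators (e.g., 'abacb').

Answer: pnnjl

Derivation:
Bit 0: prefix='0' -> emit 'p', reset
Bit 1: prefix='1' (no match yet)
Bit 2: prefix='11' (no match yet)
Bit 3: prefix='110' -> emit 'n', reset
Bit 4: prefix='1' (no match yet)
Bit 5: prefix='11' (no match yet)
Bit 6: prefix='110' -> emit 'n', reset
Bit 7: prefix='1' (no match yet)
Bit 8: prefix='11' (no match yet)
Bit 9: prefix='111' -> emit 'j', reset
Bit 10: prefix='1' (no match yet)
Bit 11: prefix='10' -> emit 'l', reset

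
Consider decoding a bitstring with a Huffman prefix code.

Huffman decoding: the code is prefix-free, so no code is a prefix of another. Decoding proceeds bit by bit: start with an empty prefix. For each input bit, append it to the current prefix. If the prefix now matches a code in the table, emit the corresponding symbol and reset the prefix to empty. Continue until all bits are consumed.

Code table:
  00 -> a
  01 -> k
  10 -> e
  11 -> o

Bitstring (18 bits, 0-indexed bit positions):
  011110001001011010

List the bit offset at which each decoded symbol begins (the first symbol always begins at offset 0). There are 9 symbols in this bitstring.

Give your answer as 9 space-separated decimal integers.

Answer: 0 2 4 6 8 10 12 14 16

Derivation:
Bit 0: prefix='0' (no match yet)
Bit 1: prefix='01' -> emit 'k', reset
Bit 2: prefix='1' (no match yet)
Bit 3: prefix='11' -> emit 'o', reset
Bit 4: prefix='1' (no match yet)
Bit 5: prefix='10' -> emit 'e', reset
Bit 6: prefix='0' (no match yet)
Bit 7: prefix='00' -> emit 'a', reset
Bit 8: prefix='1' (no match yet)
Bit 9: prefix='10' -> emit 'e', reset
Bit 10: prefix='0' (no match yet)
Bit 11: prefix='01' -> emit 'k', reset
Bit 12: prefix='0' (no match yet)
Bit 13: prefix='01' -> emit 'k', reset
Bit 14: prefix='1' (no match yet)
Bit 15: prefix='10' -> emit 'e', reset
Bit 16: prefix='1' (no match yet)
Bit 17: prefix='10' -> emit 'e', reset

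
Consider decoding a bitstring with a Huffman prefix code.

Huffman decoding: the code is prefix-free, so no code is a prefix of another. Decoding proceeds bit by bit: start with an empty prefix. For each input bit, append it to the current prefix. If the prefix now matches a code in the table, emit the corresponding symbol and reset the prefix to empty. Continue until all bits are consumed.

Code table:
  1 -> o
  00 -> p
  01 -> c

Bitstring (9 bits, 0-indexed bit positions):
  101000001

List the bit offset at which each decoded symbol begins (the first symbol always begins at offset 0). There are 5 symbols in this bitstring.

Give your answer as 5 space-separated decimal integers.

Bit 0: prefix='1' -> emit 'o', reset
Bit 1: prefix='0' (no match yet)
Bit 2: prefix='01' -> emit 'c', reset
Bit 3: prefix='0' (no match yet)
Bit 4: prefix='00' -> emit 'p', reset
Bit 5: prefix='0' (no match yet)
Bit 6: prefix='00' -> emit 'p', reset
Bit 7: prefix='0' (no match yet)
Bit 8: prefix='01' -> emit 'c', reset

Answer: 0 1 3 5 7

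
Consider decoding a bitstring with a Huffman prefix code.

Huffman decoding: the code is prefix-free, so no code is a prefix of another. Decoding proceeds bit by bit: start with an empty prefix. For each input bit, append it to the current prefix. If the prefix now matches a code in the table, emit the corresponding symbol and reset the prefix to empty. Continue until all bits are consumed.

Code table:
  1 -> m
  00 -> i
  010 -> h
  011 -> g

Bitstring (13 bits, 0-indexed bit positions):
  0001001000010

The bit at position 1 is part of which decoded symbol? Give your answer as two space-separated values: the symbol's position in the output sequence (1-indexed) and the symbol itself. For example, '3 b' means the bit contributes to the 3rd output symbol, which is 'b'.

Answer: 1 i

Derivation:
Bit 0: prefix='0' (no match yet)
Bit 1: prefix='00' -> emit 'i', reset
Bit 2: prefix='0' (no match yet)
Bit 3: prefix='01' (no match yet)
Bit 4: prefix='010' -> emit 'h', reset
Bit 5: prefix='0' (no match yet)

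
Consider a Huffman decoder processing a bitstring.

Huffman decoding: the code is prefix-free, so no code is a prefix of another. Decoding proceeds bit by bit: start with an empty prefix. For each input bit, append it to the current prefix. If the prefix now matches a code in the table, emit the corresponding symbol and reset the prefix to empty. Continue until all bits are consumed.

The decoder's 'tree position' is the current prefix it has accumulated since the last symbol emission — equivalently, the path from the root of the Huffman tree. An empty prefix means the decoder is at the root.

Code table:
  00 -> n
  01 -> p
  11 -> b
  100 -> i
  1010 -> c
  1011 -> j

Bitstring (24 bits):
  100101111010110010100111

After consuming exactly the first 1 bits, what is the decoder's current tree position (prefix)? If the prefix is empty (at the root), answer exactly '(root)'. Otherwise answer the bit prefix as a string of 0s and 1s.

Bit 0: prefix='1' (no match yet)

Answer: 1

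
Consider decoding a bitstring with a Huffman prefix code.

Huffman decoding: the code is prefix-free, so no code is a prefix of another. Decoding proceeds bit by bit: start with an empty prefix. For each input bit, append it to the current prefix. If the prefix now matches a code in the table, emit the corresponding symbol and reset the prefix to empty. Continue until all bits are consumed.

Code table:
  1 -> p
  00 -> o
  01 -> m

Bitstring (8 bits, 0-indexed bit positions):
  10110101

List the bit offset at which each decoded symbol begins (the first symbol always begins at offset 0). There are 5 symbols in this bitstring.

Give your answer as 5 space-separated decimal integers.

Answer: 0 1 3 4 6

Derivation:
Bit 0: prefix='1' -> emit 'p', reset
Bit 1: prefix='0' (no match yet)
Bit 2: prefix='01' -> emit 'm', reset
Bit 3: prefix='1' -> emit 'p', reset
Bit 4: prefix='0' (no match yet)
Bit 5: prefix='01' -> emit 'm', reset
Bit 6: prefix='0' (no match yet)
Bit 7: prefix='01' -> emit 'm', reset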